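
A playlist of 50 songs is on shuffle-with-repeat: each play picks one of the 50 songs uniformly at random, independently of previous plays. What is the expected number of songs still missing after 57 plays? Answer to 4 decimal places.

For each song, P(unseen after 57) = (49/50)^57 = 0.31614.
By linearity of expectation, E[unseen] = 50·(49/50)^57 = 15.80725.

15.8072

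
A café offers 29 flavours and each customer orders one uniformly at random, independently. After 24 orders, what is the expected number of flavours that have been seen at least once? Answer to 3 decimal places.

16.508

For each flavour, P(seen in 24 orders) = 1 - (28/29)^24 = 0.5692.
By linearity of expectation, E[distinct seen] = 29·(1 - (28/29)^24) = 16.5078.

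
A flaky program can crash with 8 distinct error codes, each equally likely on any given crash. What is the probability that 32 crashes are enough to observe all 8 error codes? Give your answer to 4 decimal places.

0.8913

Let A_i be the event that error code i is missing after 32 crashes. By inclusion–exclusion on the A_i,
P(all seen) = Σ_{j=0}^{8} (-1)^j C(8,j)((8-j)/8)^32
= 1.00000 - 0.11152 + 0.00281 - 0.00002 + 0.00000 - 0.00000 + 0.00000 - 0.00000 + 0.00000
= 0.89128.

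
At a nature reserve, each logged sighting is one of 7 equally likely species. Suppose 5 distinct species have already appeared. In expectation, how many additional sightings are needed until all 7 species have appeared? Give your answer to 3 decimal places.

From k distinct to k+1 distinct takes on average 7/(7-k) sightings.
Sum over k = 5,...,6: E = 7/2 + 7/1 = 10.5000.

10.500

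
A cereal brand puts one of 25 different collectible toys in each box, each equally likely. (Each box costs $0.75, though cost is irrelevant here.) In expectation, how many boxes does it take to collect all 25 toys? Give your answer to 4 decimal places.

After k distinct toys have appeared, the next box gives a new one with probability (25-k)/25, so the expected wait for the (k+1)-th is 25/(25-k).
E[T] = 25/25 + 25/24 + 25/23 + ... + 25/2 + 25/1 = 25·H_{25}.
H_{25} = 3.81596, so E[T] = 95.39895.

95.3990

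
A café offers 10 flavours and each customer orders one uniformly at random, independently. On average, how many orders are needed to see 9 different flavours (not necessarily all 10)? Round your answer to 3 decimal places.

19.290

Going from k to k+1 distinct takes a geometric number of orders with mean 10/(10-k).
Sum over k = 0,...,8: E = 10/10 + 10/9 + 10/8 + ... + 10/3 + 10/2 = 19.2897.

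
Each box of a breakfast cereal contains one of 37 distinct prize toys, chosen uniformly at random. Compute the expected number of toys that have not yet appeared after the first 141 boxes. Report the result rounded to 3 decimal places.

0.777

For each toy, P(unseen after 141) = (36/37)^141 = 0.0210.
By linearity of expectation, E[unseen] = 37·(36/37)^141 = 0.7770.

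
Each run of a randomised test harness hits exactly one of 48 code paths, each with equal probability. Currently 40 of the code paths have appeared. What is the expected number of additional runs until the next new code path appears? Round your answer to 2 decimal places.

6.00

The number of runs until the next new code path is geometric with success probability 8/48, so its mean is 48/8.
E = 48/8 = 6.000.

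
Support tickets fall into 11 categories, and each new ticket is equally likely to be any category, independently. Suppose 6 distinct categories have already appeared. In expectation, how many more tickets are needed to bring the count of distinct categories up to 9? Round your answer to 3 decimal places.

The wait to go from k to k+1 distinct categories is geometric with mean 11/(11-k).
Sum over k = 6,...,8: E = 11/5 + 11/4 + 11/3 = 8.6167.

8.617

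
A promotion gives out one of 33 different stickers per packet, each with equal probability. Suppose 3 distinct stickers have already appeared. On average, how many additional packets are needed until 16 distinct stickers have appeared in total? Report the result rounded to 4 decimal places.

18.3293

From k distinct to k+1 distinct takes on average 33/(33-k) packets.
Sum over k = 3,...,15: E = 33/30 + 33/29 + 33/28 + ... + 33/19 + 33/18 = 18.32934.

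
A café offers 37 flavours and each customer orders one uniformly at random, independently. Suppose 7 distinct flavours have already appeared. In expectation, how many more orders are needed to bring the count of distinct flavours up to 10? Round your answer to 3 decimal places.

With k distinct flavours already seen, the next new one takes an expected 37/(37-k) orders.
Sum over k = 7,...,9: E = 37/30 + 37/29 + 37/28 = 3.8306.

3.831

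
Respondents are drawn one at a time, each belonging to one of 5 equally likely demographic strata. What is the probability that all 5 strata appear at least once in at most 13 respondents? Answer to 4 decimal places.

By inclusion–exclusion over which strata are missing,
P(all seen) = Σ_{j=0}^{5} (-1)^j C(5,j)((5-j)/5)^13
= 1.00000 - 0.27488 + 0.01306 - 0.00007 + 0.00000 - 0.00000
= 0.73812.

0.7381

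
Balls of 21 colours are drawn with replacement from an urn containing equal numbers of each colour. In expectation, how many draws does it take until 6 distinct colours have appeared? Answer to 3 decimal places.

Going from k to k+1 distinct takes a geometric number of draws with mean 21/(21-k).
Sum over k = 0,...,5: E = 21/21 + 21/20 + 21/19 + 21/18 + 21/17 + 21/16 = 6.8697.

6.870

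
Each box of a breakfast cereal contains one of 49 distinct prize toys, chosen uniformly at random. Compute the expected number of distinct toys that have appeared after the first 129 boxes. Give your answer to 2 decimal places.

For each toy, P(seen in 129 boxes) = 1 - (48/49)^129 = 0.930.
By linearity of expectation, E[distinct seen] = 49·(1 - (48/49)^129) = 45.572.

45.57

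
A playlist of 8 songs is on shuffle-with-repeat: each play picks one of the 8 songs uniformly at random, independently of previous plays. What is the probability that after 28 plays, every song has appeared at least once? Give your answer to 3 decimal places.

0.819

By inclusion–exclusion over which songs are missing,
P(all seen) = Σ_{j=0}^{8} (-1)^j C(8,j)((8-j)/8)^28
= 1.0000 - 0.1902 + 0.0089 - 0.0001 + 0.0000 - 0.0000 + 0.0000 - 0.0000 + 0.0000
= 0.8185.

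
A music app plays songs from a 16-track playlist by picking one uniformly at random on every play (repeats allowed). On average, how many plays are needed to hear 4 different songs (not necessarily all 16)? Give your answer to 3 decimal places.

Going from k to k+1 distinct takes a geometric number of plays with mean 16/(16-k).
Sum over k = 0,...,3: E = 16/16 + 16/15 + 16/14 + 16/13 = 4.4403.

4.440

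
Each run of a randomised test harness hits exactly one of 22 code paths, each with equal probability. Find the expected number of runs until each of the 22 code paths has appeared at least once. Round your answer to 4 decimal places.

After k distinct code paths have appeared, the next run gives a new one with probability (22-k)/22, so the expected wait for the (k+1)-th is 22/(22-k).
E[T] = 22/22 + 22/21 + 22/20 + ... + 22/2 + 22/1 = 22·H_{22}.
H_{22} = 3.69081, so E[T] = 81.19789.

81.1979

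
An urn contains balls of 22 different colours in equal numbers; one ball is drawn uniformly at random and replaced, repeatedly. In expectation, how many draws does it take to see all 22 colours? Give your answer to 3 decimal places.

81.198

The wait to go from k to k+1 distinct colours is geometric with mean 22/(22-k).
E[T] = 22/22 + 22/21 + 22/20 + ... + 22/2 + 22/1 = 22·H_{22}.
H_{22} = 3.6908, so E[T] = 81.1979.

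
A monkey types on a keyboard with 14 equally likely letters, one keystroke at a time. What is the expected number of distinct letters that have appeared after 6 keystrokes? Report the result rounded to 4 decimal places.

For each letter, P(seen in 6 keystrokes) = 1 - (13/14)^6 = 0.35895.
By linearity of expectation, E[distinct seen] = 14·(1 - (13/14)^6) = 5.02530.

5.0253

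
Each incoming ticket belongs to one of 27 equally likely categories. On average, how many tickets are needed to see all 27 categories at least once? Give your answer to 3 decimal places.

Split into phases: going from k distinct to k+1 distinct takes on average 27/(27-k) tickets.
E[T] = 27/27 + 27/26 + 27/25 + ... + 27/2 + 27/1 = 27·H_{27}.
H_{27} = 3.8915, so E[T] = 105.0693.

105.069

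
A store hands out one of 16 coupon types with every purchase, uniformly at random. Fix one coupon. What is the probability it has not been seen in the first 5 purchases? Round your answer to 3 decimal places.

Each purchase misses the fixed coupon with probability (16-1)/16 = 15/16, independently.
P(still missing after 5) = (15/16)^5 = 0.7242.

0.724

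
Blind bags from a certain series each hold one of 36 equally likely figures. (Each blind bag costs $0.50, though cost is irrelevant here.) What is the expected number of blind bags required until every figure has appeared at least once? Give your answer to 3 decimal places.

150.284

Split into phases: going from k distinct to k+1 distinct takes on average 36/(36-k) blind bags.
E[T] = 36/36 + 36/35 + 36/34 + ... + 36/2 + 36/1 = 36·H_{36}.
H_{36} = 4.1746, so E[T] = 150.2841.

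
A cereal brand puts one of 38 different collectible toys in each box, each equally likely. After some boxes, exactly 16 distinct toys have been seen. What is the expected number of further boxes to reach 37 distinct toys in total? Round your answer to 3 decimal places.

With k distinct toys already seen, the next new one takes an expected 38/(38-k) boxes.
Sum over k = 16,...,36: E = 38/22 + 38/21 + 38/20 + ... + 38/3 + 38/2 = 102.2509.

102.251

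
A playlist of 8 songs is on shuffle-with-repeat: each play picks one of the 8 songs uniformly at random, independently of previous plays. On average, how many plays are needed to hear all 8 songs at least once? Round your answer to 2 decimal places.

21.74

After k distinct songs have appeared, the next play gives a new one with probability (8-k)/8, so the expected wait for the (k+1)-th is 8/(8-k).
E[T] = 8/8 + 8/7 + 8/6 + ... + 8/2 + 8/1 = 8·H_{8}.
H_{8} = 2.718, so E[T] = 21.743.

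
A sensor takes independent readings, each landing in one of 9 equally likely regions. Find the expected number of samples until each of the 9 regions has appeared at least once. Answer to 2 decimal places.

25.46

After k distinct regions have appeared, the next sample gives a new one with probability (9-k)/9, so the expected wait for the (k+1)-th is 9/(9-k).
E[T] = 9/9 + 9/8 + 9/7 + ... + 9/2 + 9/1 = 9·H_{9}.
H_{9} = 2.829, so E[T] = 25.461.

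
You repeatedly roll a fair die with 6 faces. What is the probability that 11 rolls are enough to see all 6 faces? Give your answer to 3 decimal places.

0.356

Let A_i be the event that face i is missing after 11 rolls. By inclusion–exclusion on the A_i,
P(all seen) = Σ_{j=0}^{6} (-1)^j C(6,j)((6-j)/6)^11
= 1.0000 - 0.8075 + 0.1734 - 0.0098 + 0.0001 - 0.0000 + 0.0000
= 0.3562.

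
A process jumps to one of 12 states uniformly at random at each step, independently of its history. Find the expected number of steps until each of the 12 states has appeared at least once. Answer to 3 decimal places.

37.239

After k distinct states have appeared, the next step gives a new one with probability (12-k)/12, so the expected wait for the (k+1)-th is 12/(12-k).
E[T] = 12/12 + 12/11 + 12/10 + ... + 12/2 + 12/1 = 12·H_{12}.
H_{12} = 3.1032, so E[T] = 37.2385.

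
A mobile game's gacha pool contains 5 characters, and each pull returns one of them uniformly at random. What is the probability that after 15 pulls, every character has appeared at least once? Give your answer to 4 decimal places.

Let A_i be the event that character i is missing after 15 pulls. By inclusion–exclusion on the A_i,
P(all seen) = Σ_{j=0}^{5} (-1)^j C(5,j)((5-j)/5)^15
= 1.00000 - 0.17592 + 0.00470 - 0.00001 + 0.00000 - 0.00000
= 0.82877.

0.8288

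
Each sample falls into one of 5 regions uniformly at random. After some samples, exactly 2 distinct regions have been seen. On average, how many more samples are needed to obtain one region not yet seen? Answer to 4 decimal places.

1.6667

The number of samples until the next new region is geometric with success probability 3/5, so its mean is 5/3.
E = 5/3 = 1.66667.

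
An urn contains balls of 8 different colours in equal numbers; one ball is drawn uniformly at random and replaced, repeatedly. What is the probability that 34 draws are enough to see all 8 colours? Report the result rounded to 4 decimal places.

0.9162

By inclusion–exclusion over which colours are missing,
P(all seen) = Σ_{j=0}^{8} (-1)^j C(8,j)((8-j)/8)^34
= 1.00000 - 0.08538 + 0.00158 - 0.00001 + 0.00000 - 0.00000 + 0.00000 - 0.00000 + 0.00000
= 0.91619.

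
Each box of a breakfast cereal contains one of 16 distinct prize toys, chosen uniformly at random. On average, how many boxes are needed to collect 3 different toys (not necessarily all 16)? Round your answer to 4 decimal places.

Going from k to k+1 distinct takes a geometric number of boxes with mean 16/(16-k).
Sum over k = 0,...,2: E = 16/16 + 16/15 + 16/14 = 3.20952.

3.2095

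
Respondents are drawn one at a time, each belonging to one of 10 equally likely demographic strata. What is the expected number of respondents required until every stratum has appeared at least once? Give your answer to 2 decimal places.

After k distinct strata have appeared, the next respondent gives a new one with probability (10-k)/10, so the expected wait for the (k+1)-th is 10/(10-k).
E[T] = 10/10 + 10/9 + 10/8 + ... + 10/2 + 10/1 = 10·H_{10}.
H_{10} = 2.929, so E[T] = 29.290.

29.29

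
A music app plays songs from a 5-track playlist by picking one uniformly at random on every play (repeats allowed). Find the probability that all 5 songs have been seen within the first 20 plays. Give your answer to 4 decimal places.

Let A_i be the event that song i is missing after 20 plays. By inclusion–exclusion on the A_i,
P(all seen) = Σ_{j=0}^{5} (-1)^j C(5,j)((5-j)/5)^20
= 1.00000 - 0.05765 + 0.00037 - 0.00000 + 0.00000 - 0.00000
= 0.94272.

0.9427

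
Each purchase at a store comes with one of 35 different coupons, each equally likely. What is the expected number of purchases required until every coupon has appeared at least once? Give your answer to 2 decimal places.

Split into phases: going from k distinct to k+1 distinct takes on average 35/(35-k) purchases.
E[T] = 35/35 + 35/34 + 35/33 + ... + 35/2 + 35/1 = 35·H_{35}.
H_{35} = 4.147, so E[T] = 145.137.

145.14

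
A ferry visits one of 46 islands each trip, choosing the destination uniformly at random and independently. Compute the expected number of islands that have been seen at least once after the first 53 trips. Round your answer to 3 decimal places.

31.650

For each island, P(seen in 53 trips) = 1 - (45/46)^53 = 0.6880.
By linearity of expectation, E[distinct seen] = 46·(1 - (45/46)^53) = 31.6499.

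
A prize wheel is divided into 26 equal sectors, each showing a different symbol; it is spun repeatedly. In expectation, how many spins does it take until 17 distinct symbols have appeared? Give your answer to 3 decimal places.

With k distinct symbols already seen, the next new one arrives after an expected 26/(26-k) spins.
Sum over k = 0,...,16: E = 26/26 + 26/25 + 26/24 + ... + 26/11 + 26/10 = 26.6617.

26.662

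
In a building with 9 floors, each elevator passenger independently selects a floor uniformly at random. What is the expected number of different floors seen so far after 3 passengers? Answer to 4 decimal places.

For each floor, P(seen in 3 passengers) = 1 - (8/9)^3 = 0.29767.
By linearity of expectation, E[distinct seen] = 9·(1 - (8/9)^3) = 2.67901.

2.6790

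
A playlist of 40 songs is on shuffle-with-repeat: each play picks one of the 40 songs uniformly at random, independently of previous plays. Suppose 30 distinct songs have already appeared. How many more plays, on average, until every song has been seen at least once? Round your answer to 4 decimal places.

117.1587

From k distinct to k+1 distinct takes on average 40/(40-k) plays.
Sum over k = 30,...,39: E = 40/10 + 40/9 + 40/8 + ... + 40/2 + 40/1 = 117.15873.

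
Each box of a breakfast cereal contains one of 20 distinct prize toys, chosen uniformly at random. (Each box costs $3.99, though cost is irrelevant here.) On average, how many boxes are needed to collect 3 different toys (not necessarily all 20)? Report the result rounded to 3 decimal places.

3.164

Going from k to k+1 distinct takes a geometric number of boxes with mean 20/(20-k).
Sum over k = 0,...,2: E = 20/20 + 20/19 + 20/18 = 3.1637.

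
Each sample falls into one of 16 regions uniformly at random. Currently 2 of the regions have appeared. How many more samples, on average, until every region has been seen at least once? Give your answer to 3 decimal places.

With k distinct regions already seen, the next new one takes an expected 16/(16-k) samples.
Sum over k = 2,...,15: E = 16/14 + 16/13 + 16/12 + ... + 16/2 + 16/1 = 52.0250.

52.025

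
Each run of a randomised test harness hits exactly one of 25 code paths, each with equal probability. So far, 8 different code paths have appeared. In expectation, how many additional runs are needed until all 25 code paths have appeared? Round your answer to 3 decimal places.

With k distinct code paths already seen, the next new one takes an expected 25/(25-k) runs.
Sum over k = 8,...,24: E = 25/17 + 25/16 + 25/15 + ... + 25/2 + 25/1 = 85.9888.

85.989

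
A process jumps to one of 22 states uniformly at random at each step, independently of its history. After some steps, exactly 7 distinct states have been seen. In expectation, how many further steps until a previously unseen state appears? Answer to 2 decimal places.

1.47

Each step yields a new state with probability (22-7)/22 = 15/22, so the wait is geometric with mean 22/15.
E = 22/15 = 1.467.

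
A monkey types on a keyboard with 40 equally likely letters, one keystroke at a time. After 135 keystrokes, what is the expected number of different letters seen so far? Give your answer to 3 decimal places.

38.689

For each letter, P(seen in 135 keystrokes) = 1 - (39/40)^135 = 0.9672.
By linearity of expectation, E[distinct seen] = 40·(1 - (39/40)^135) = 38.6888.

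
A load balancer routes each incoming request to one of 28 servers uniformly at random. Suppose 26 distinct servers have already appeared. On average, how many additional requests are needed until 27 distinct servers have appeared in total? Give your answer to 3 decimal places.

With k distinct servers already seen, the next new one takes an expected 28/(28-k) requests.
Only the k = 26 term is needed: E = 28/2 = 14.0000.

14.000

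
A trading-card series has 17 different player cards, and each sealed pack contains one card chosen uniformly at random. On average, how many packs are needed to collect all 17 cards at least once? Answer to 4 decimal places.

58.4724

After k distinct cards have appeared, the next pack gives a new one with probability (17-k)/17, so the expected wait for the (k+1)-th is 17/(17-k).
E[T] = 17/17 + 17/16 + 17/15 + ... + 17/2 + 17/1 = 17·H_{17}.
H_{17} = 3.43955, so E[T] = 58.47239.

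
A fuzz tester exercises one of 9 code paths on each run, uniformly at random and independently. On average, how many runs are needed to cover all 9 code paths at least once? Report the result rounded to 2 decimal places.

After k distinct code paths have appeared, the next run gives a new one with probability (9-k)/9, so the expected wait for the (k+1)-th is 9/(9-k).
E[T] = 9/9 + 9/8 + 9/7 + ... + 9/2 + 9/1 = 9·H_{9}.
H_{9} = 2.829, so E[T] = 25.461.

25.46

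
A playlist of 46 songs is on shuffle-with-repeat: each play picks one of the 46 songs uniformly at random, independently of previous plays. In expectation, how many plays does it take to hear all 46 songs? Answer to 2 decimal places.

After k distinct songs have appeared, the next play gives a new one with probability (46-k)/46, so the expected wait for the (k+1)-th is 46/(46-k).
E[T] = 46/46 + 46/45 + 46/44 + ... + 46/2 + 46/1 = 46·H_{46}.
H_{46} = 4.417, so E[T] = 203.168.

203.17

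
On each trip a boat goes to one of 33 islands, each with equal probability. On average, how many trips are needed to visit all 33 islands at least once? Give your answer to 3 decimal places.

134.930

Split into phases: going from k distinct to k+1 distinct takes on average 33/(33-k) trips.
E[T] = 33/33 + 33/32 + 33/31 + ... + 33/2 + 33/1 = 33·H_{33}.
H_{33} = 4.0888, so E[T] = 134.9303.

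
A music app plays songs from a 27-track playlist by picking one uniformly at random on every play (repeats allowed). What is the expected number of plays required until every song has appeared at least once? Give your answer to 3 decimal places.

105.069

Split into phases: going from k distinct to k+1 distinct takes on average 27/(27-k) plays.
E[T] = 27/27 + 27/26 + 27/25 + ... + 27/2 + 27/1 = 27·H_{27}.
H_{27} = 3.8915, so E[T] = 105.0693.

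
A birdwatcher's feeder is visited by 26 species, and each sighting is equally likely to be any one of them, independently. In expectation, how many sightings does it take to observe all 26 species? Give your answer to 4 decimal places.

Split into phases: going from k distinct to k+1 distinct takes on average 26/(26-k) sightings.
E[T] = 26/26 + 26/25 + 26/24 + ... + 26/2 + 26/1 = 26·H_{26}.
H_{26} = 3.85442, so E[T] = 100.21491.

100.2149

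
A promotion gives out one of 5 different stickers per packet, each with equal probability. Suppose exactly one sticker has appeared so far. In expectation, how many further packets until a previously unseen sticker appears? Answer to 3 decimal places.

1.250

The number of packets until the next new sticker is geometric with success probability 4/5, so its mean is 5/4.
E = 5/4 = 1.2500.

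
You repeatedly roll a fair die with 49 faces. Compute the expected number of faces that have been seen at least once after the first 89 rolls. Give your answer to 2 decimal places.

41.18

For each face, P(seen in 89 rolls) = 1 - (48/49)^89 = 0.840.
By linearity of expectation, E[distinct seen] = 49·(1 - (48/49)^89) = 41.180.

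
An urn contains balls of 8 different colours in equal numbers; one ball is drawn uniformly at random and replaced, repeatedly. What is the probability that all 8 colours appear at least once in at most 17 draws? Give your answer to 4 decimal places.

0.3656

By inclusion–exclusion over which colours are missing,
P(all seen) = Σ_{j=0}^{8} (-1)^j C(8,j)((8-j)/8)^17
= 1.00000 - 0.82647 + 0.21047 - 0.01897 + 0.00053 - 0.00000 + 0.00000 - 0.00000 + 0.00000
= 0.36556.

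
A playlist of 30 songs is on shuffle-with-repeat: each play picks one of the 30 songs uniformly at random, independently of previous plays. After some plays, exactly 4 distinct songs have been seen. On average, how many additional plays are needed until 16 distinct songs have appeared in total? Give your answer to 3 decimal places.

From k distinct to k+1 distinct takes on average 30/(30-k) plays.
Sum over k = 4,...,15: E = 30/26 + 30/25 + 30/24 + ... + 30/16 + 30/15 = 18.0857.

18.086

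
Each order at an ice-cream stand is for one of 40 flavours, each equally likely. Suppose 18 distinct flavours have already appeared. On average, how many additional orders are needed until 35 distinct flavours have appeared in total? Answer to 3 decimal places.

With k distinct flavours already seen, the next new one takes an expected 40/(40-k) orders.
Sum over k = 18,...,34: E = 40/22 + 40/21 + 40/20 + ... + 40/7 + 40/6 = 56.2992.

56.299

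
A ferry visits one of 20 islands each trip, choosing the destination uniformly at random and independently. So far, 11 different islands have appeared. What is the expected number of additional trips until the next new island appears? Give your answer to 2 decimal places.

The number of trips until the next new island is geometric with success probability 9/20, so its mean is 20/9.
E = 20/9 = 2.222.

2.22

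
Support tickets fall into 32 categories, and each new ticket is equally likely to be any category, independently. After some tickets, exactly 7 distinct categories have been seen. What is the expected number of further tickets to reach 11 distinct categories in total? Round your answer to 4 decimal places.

5.4592

With k distinct categories already seen, the next new one takes an expected 32/(32-k) tickets.
Sum over k = 7,...,10: E = 32/25 + 32/24 + 32/23 + 32/22 = 5.45918.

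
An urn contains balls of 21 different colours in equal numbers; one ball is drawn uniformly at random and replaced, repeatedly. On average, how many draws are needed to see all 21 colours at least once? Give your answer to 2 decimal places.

76.55

The wait to go from k to k+1 distinct colours is geometric with mean 21/(21-k).
E[T] = 21/21 + 21/20 + 21/19 + ... + 21/2 + 21/1 = 21·H_{21}.
H_{21} = 3.645, so E[T] = 76.553.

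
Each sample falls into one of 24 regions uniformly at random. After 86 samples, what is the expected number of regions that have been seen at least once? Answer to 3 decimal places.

23.382

For each region, P(seen in 86 samples) = 1 - (23/24)^86 = 0.9743.
By linearity of expectation, E[distinct seen] = 24·(1 - (23/24)^86) = 23.3825.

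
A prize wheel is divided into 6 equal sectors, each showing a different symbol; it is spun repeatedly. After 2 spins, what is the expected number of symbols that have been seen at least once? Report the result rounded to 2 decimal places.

1.83

For each symbol, P(seen in 2 spins) = 1 - (5/6)^2 = 0.306.
By linearity of expectation, E[distinct seen] = 6·(1 - (5/6)^2) = 1.833.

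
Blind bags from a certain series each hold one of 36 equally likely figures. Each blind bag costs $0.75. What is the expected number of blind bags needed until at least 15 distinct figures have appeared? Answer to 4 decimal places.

19.0512

Going from k to k+1 distinct takes a geometric number of blind bags with mean 36/(36-k).
Sum over k = 0,...,14: E = 36/36 + 36/35 + 36/34 + ... + 36/23 + 36/22 = 19.05122.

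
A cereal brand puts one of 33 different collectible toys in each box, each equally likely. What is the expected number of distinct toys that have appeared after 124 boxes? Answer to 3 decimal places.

For each toy, P(seen in 124 boxes) = 1 - (32/33)^124 = 0.9780.
By linearity of expectation, E[distinct seen] = 33·(1 - (32/33)^124) = 32.2733.

32.273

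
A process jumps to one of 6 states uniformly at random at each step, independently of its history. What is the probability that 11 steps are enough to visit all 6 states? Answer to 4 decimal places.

By inclusion–exclusion over which states are missing,
P(all seen) = Σ_{j=0}^{6} (-1)^j C(6,j)((6-j)/6)^11
= 1.00000 - 0.80753 + 0.17342 - 0.00977 + 0.00008 - 0.00000 + 0.00000
= 0.35621.

0.3562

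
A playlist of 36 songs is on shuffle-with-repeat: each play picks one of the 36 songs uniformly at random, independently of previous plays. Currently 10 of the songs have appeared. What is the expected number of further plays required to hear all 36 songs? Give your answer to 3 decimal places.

The wait to go from k to k+1 distinct songs is geometric with mean 36/(36-k).
Sum over k = 10,...,35: E = 36/26 + 36/25 + 36/24 + ... + 36/2 + 36/1 = 138.7591.

138.759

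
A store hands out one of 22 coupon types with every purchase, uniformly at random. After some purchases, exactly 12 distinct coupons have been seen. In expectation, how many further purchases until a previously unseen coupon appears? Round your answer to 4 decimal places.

Each purchase yields a new coupon with probability (22-12)/22 = 10/22, so the wait is geometric with mean 22/10.
E = 22/10 = 2.20000.

2.2000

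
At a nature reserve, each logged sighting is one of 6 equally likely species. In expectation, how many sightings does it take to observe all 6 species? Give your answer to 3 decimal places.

14.700

The wait to go from k to k+1 distinct species is geometric with mean 6/(6-k).
E[T] = 6/6 + 6/5 + 6/4 + 6/3 + 6/2 + 6/1 = 6·H_{6}.
H_{6} = 2.4500, so E[T] = 14.7000.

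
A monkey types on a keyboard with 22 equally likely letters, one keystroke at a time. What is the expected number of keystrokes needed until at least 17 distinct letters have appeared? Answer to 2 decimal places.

30.96

With k distinct letters already seen, the next new one arrives after an expected 22/(22-k) keystrokes.
Sum over k = 0,...,16: E = 22/22 + 22/21 + 22/20 + ... + 22/7 + 22/6 = 30.965.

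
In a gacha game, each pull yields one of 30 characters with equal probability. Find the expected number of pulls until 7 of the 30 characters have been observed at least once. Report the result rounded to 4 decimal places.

Going from k to k+1 distinct takes a geometric number of pulls with mean 30/(30-k).
Sum over k = 0,...,6: E = 30/30 + 30/29 + 30/28 + ... + 30/25 + 30/24 = 7.82087.

7.8209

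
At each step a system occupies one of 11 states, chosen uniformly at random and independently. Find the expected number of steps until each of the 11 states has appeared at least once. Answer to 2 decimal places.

After k distinct states have appeared, the next step gives a new one with probability (11-k)/11, so the expected wait for the (k+1)-th is 11/(11-k).
E[T] = 11/11 + 11/10 + 11/9 + ... + 11/2 + 11/1 = 11·H_{11}.
H_{11} = 3.020, so E[T] = 33.219.

33.22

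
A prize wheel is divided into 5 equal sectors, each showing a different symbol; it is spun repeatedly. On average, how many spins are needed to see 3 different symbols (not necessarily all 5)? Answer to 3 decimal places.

3.917

With k distinct symbols already seen, the next new one arrives after an expected 5/(5-k) spins.
Sum over k = 0,...,2: E = 5/5 + 5/4 + 5/3 = 3.9167.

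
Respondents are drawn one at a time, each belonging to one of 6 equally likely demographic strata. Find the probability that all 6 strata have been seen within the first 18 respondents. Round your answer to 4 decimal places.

0.7847

By inclusion–exclusion over which strata are missing,
P(all seen) = Σ_{j=0}^{6} (-1)^j C(6,j)((6-j)/6)^18
= 1.00000 - 0.22537 + 0.01015 - 0.00008 + 0.00000 - 0.00000 + 0.00000
= 0.78471.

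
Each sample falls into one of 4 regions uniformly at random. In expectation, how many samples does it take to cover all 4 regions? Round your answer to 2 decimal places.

8.33

After k distinct regions have appeared, the next sample gives a new one with probability (4-k)/4, so the expected wait for the (k+1)-th is 4/(4-k).
E[T] = 4/4 + 4/3 + 4/2 + 4/1 = 4·H_{4}.
H_{4} = 2.083, so E[T] = 8.333.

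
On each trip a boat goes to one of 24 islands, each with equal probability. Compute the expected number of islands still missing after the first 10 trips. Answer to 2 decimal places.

For each island, P(unseen after 10) = (23/24)^10 = 0.653.
By linearity of expectation, E[unseen] = 24·(23/24)^10 = 15.681.

15.68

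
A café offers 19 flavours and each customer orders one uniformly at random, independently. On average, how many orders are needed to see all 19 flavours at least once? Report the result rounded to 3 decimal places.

67.407

After k distinct flavours have appeared, the next order gives a new one with probability (19-k)/19, so the expected wait for the (k+1)-th is 19/(19-k).
E[T] = 19/19 + 19/18 + 19/17 + ... + 19/2 + 19/1 = 19·H_{19}.
H_{19} = 3.5477, so E[T] = 67.4071.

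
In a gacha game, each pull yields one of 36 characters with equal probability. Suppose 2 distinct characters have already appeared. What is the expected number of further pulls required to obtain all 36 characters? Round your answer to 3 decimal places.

148.256

The wait to go from k to k+1 distinct characters is geometric with mean 36/(36-k).
Sum over k = 2,...,35: E = 36/34 + 36/33 + 36/32 + ... + 36/2 + 36/1 = 148.2556.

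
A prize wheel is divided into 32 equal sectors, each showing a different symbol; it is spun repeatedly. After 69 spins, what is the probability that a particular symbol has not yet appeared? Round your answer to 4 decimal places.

Each spin misses the fixed symbol with probability (32-1)/32 = 31/32, independently.
P(still missing after 69) = (31/32)^69 = 0.11184.

0.1118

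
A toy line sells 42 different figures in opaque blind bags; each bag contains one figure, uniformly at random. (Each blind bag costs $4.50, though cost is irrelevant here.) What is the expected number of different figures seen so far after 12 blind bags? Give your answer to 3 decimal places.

10.547

For each figure, P(seen in 12 blind bags) = 1 - (41/42)^12 = 0.2511.
By linearity of expectation, E[distinct seen] = 42·(1 - (41/42)^12) = 10.5469.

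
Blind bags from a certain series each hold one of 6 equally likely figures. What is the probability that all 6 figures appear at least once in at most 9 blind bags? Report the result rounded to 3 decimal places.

0.189

By inclusion–exclusion over which figures are missing,
P(all seen) = Σ_{j=0}^{6} (-1)^j C(6,j)((6-j)/6)^9
= 1.0000 - 1.1628 + 0.3902 - 0.0391 + 0.0008 - 0.0000 + 0.0000
= 0.1890.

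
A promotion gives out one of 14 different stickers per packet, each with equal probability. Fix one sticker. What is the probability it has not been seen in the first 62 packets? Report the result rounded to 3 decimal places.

Each packet misses the fixed sticker with probability (14-1)/14 = 13/14, independently.
P(still missing after 62) = (13/14)^62 = 0.0101.

0.010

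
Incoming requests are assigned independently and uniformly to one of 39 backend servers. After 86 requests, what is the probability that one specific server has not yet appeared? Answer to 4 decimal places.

0.1071

On each request the fixed server fails to appear with probability 38/39.
P(still missing after 86) = (38/39)^86 = 0.10711.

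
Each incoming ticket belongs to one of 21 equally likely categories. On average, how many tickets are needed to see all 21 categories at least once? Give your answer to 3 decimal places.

The wait to go from k to k+1 distinct categories is geometric with mean 21/(21-k).
E[T] = 21/21 + 21/20 + 21/19 + ... + 21/2 + 21/1 = 21·H_{21}.
H_{21} = 3.6454, so E[T] = 76.5525.

76.553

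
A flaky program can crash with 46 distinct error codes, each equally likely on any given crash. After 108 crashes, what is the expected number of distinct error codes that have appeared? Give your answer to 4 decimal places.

41.7159

For each error code, P(seen in 108 crashes) = 1 - (45/46)^108 = 0.90687.
By linearity of expectation, E[distinct seen] = 46·(1 - (45/46)^108) = 41.71586.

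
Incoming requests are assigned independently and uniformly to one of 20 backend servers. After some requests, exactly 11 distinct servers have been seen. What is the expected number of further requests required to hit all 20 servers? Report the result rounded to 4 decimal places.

56.5794

With k distinct servers already seen, the next new one takes an expected 20/(20-k) requests.
Sum over k = 11,...,19: E = 20/9 + 20/8 + 20/7 + ... + 20/2 + 20/1 = 56.57937.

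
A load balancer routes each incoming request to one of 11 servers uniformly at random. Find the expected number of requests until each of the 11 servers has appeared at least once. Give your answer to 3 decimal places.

Split into phases: going from k distinct to k+1 distinct takes on average 11/(11-k) requests.
E[T] = 11/11 + 11/10 + 11/9 + ... + 11/2 + 11/1 = 11·H_{11}.
H_{11} = 3.0199, so E[T] = 33.2187.

33.219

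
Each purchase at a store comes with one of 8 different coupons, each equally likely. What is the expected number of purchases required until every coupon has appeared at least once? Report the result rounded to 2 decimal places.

21.74

Split into phases: going from k distinct to k+1 distinct takes on average 8/(8-k) purchases.
E[T] = 8/8 + 8/7 + 8/6 + ... + 8/2 + 8/1 = 8·H_{8}.
H_{8} = 2.718, so E[T] = 21.743.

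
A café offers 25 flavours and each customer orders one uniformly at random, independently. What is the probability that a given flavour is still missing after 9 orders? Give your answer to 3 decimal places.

On each order the fixed flavour fails to appear with probability 24/25.
P(still missing after 9) = (24/25)^9 = 0.6925.

0.693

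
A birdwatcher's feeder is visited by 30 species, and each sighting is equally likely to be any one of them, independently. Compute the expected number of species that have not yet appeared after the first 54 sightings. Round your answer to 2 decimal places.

4.81

For each species, P(unseen after 54) = (29/30)^54 = 0.160.
By linearity of expectation, E[unseen] = 30·(29/30)^54 = 4.809.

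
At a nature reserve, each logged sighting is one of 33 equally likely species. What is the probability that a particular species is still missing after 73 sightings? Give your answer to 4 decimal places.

0.1058

Each sighting misses the fixed species with probability (33-1)/33 = 32/33, independently.
P(still missing after 73) = (32/33)^73 = 0.10579.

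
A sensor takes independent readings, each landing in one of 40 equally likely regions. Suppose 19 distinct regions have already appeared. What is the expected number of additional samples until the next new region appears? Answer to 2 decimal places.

The number of samples until the next new region is geometric with success probability 21/40, so its mean is 40/21.
E = 40/21 = 1.905.

1.90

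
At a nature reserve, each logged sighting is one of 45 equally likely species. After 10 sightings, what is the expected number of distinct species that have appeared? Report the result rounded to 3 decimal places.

9.057

For each species, P(seen in 10 sightings) = 1 - (44/45)^10 = 0.2013.
By linearity of expectation, E[distinct seen] = 45·(1 - (44/45)^10) = 9.0570.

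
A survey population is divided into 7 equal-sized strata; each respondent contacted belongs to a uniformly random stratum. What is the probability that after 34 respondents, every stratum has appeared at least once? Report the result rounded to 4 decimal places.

0.9632

Let A_i be the event that stratum i is missing after 34 respondents. By inclusion–exclusion on the A_i,
P(all seen) = Σ_{j=0}^{7} (-1)^j C(7,j)((7-j)/7)^34
= 1.00000 - 0.03706 + 0.00023 - 0.00000 + 0.00000 - 0.00000 + 0.00000 - 0.00000
= 0.96317.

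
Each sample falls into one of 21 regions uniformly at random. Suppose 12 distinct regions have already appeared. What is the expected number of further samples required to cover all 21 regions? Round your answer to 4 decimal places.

59.4083

With k distinct regions already seen, the next new one takes an expected 21/(21-k) samples.
Sum over k = 12,...,20: E = 21/9 + 21/8 + 21/7 + ... + 21/2 + 21/1 = 59.40833.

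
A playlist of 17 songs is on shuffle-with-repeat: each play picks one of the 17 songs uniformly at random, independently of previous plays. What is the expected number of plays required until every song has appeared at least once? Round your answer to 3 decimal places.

After k distinct songs have appeared, the next play gives a new one with probability (17-k)/17, so the expected wait for the (k+1)-th is 17/(17-k).
E[T] = 17/17 + 17/16 + 17/15 + ... + 17/2 + 17/1 = 17·H_{17}.
H_{17} = 3.4396, so E[T] = 58.4724.

58.472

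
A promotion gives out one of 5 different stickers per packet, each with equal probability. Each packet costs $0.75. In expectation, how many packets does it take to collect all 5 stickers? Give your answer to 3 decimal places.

The wait to go from k to k+1 distinct stickers is geometric with mean 5/(5-k).
E[T] = 5/5 + 5/4 + 5/3 + 5/2 + 5/1 = 5·H_{5}.
H_{5} = 2.2833, so E[T] = 11.4167.

11.417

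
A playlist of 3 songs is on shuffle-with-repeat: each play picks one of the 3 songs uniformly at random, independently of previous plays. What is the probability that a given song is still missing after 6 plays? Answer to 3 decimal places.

Each play misses the fixed song with probability (3-1)/3 = 2/3, independently.
P(still missing after 6) = (2/3)^6 = 0.0878.

0.088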